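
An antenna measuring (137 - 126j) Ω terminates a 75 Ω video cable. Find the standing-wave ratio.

Γ = (Z_L − Z_0)/(Z_L + Z_0) = (62 − j126)/(212 − j126)
|Γ| = 140/247 = 0.569
VSWR = (1 + |Γ|)/(1 − |Γ|) = 1.57/0.431

VSWR ≈ 3.64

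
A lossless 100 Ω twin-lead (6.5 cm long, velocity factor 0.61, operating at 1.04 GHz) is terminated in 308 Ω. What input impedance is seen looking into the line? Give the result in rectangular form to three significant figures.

λ = v/f = 0.61·c / 1.04 GHz = 0.176 m
βl = 2π·l/λ = 2π × 0.369 = 133°
tan(βl) = tan(133°) = -1.07
Z_in = Z_0·(Z_L + jZ_0·tanβl)/(Z_0 + jZ_L·tanβl)
     = 100·(308 − j107)/(100 − j330)

Z_in ≈ 55.6 + j76.4 Ω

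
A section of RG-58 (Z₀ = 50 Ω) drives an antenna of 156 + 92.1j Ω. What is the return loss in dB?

Γ = (106 + j92.1)/(206 + j92.1), |Γ| = 0.622
RL = −20·log₁₀|Γ| = −20·log₁₀(0.622)

RL ≈ 4.12 dB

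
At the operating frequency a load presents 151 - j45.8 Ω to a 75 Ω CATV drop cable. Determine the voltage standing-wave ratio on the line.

VSWR ≈ 2.25

Γ = (Z_L − Z_0)/(Z_L + Z_0) = (76 − j45.8)/(226 − j45.8)
|Γ| = 88.7/231 = 0.385
VSWR = (1 + |Γ|)/(1 − |Γ|) = 1.38/0.615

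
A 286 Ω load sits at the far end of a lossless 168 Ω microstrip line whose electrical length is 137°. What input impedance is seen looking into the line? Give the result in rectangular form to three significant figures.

Z_in ≈ 152 + j84.5 Ω

tan(βl) = tan(137°) = -0.933
Z_in = Z_0·(Z_L + jZ_0·tanβl)/(Z_0 + jZ_L·tanβl)
     = 168·(286 − j157)/(168 − j267)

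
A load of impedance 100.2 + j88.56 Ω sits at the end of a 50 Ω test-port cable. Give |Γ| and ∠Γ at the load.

Γ = (Z_L − Z_0)/(Z_L + Z_0) = (50.2 + j88.56)/(150.2 + j88.56)
|Γ| = 102/174 = 0.584

Γ ≈ 0.584 ∠ 29.9°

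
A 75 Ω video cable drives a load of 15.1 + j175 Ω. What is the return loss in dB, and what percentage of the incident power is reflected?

Γ = (-59.9 + j175)/(90.1 + j175), |Γ| = 0.94
RL = −20·log₁₀(0.94) = 0.54 dB
P_refl/P_inc = |Γ|² = 0.883

RL ≈ 0.54 dB; 88.3% of incident power reflected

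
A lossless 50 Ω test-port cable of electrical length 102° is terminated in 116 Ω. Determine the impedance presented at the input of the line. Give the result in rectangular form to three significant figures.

Z_in ≈ 22.3 + j8.58 Ω

tan(βl) = tan(102°) = -4.7
Z_in = Z_0·(Z_L + jZ_0·tanβl)/(Z_0 + jZ_L·tanβl)
     = 50·(116 − j235)/(50 − j546)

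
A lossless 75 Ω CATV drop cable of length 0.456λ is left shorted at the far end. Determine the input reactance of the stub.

βl = 2π × 0.456 = 164°
tan(βl) = -0.284
For a shorted stub, Z_in = jZ_0·tan(βl)

X_in ≈ -21.3 Ω (capacitive)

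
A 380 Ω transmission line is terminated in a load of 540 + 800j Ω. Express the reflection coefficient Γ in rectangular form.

Γ ≈ 0.53 + j0.409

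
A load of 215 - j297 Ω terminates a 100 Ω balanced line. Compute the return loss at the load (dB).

Γ = (115 − j297)/(315 − j297), |Γ| = 0.736
RL = −20·log₁₀|Γ| = −20·log₁₀(0.736)

RL ≈ 2.67 dB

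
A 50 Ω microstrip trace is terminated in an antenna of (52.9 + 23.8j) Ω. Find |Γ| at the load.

|Γ| ≈ 0.227

Γ = (Z_L − Z_0)/(Z_L + Z_0) = (2.9 + j23.8)/(102.9 + j23.8)
|Γ| = 24/106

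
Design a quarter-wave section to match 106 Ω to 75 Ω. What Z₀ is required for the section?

Z_qwt ≈ 89.2 Ω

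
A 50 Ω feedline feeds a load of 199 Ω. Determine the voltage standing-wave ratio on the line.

VSWR ≈ 3.98

For a purely resistive load, VSWR = R_L/Z_0 or Z_0/R_L (whichever > 1) = 199/50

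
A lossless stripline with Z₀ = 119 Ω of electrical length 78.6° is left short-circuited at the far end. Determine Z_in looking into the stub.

Z_in ≈ +j590 Ω

tan(βl) = 4.96
For a short-circuited stub, Z_in = jZ_0·tan(βl)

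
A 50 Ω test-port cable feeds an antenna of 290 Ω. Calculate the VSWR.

VSWR ≈ 5.8

Γ = (290 − 50)/(290 + 50) = 0.706
VSWR = (1 + 0.706)/(1 − 0.706)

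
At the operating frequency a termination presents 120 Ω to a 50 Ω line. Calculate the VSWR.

VSWR ≈ 2.4

Γ = (120 − 50)/(120 + 50) = 0.412
VSWR = (1 + 0.412)/(1 − 0.412)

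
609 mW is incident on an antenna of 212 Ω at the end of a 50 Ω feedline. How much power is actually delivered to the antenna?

Γ = (212 − 50)/(212 + 50) = 0.618
|Γ|² = 0.382
P_refl = |Γ|²·P_inc = 233 mW, P_del = (1 − |Γ|²)·P_inc = 376 mW

P_delivered ≈ 376 mW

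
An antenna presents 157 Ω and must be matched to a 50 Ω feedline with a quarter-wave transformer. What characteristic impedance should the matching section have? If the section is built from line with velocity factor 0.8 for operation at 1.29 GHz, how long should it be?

Z_qwt ≈ 88.6 Ω; length ≈ 4.65 cm

Z_qwt = √(Z_0·R_L) = √(50 × 157) = √7850
λ = 0.8·c/f = 0.186 m, so l = λ/4 = 0.0465 m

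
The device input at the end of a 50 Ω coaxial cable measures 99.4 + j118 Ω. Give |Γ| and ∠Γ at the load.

Γ ≈ 0.672 ∠ 29°

Γ = (Z_L − Z_0)/(Z_L + Z_0) = (49.4 + j118)/(149.4 + j118)
|Γ| = 128/190 = 0.672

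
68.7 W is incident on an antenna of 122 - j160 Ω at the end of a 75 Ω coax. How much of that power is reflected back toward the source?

|Γ| = |(47 − j160)/(197 − j160)| = 0.657
|Γ|² = 0.432
P_refl = |Γ|²·P_inc = 29.7 W, P_del = (1 − |Γ|²)·P_inc = 39 W

P_reflected ≈ 29.7 W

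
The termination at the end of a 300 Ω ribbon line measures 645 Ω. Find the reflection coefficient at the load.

Γ = (Z_L − Z_0)/(Z_L + Z_0) = (645 − 300)/(645 + 300) = 345/945

Γ = 0.365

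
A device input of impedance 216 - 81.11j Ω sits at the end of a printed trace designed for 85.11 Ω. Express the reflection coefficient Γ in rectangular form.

Γ = (Z_L − Z_0)/(Z_L + Z_0) = (130.9 − j81.11)/(301.1 − j81.11)

Γ ≈ 0.473 − j0.142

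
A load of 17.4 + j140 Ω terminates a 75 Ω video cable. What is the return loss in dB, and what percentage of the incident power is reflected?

RL ≈ 0.891 dB; 81.4% of incident power reflected

Γ = (-57.6 + j140)/(92.4 + j140), |Γ| = 0.902
RL = −20·log₁₀(0.902) = 0.891 dB
P_refl/P_inc = |Γ|² = 0.814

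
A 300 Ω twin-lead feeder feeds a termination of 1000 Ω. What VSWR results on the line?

VSWR ≈ 3.33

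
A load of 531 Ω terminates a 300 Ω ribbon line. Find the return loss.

RL ≈ 11.1 dB

Γ = (531 − 300)/(531 + 300) = 0.278
RL = −20·log₁₀|Γ| = −20·log₁₀(0.278)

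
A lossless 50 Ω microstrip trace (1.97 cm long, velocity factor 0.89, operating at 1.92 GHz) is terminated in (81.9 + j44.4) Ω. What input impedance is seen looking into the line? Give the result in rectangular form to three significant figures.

λ = v/f = 0.89·c / 1.92 GHz = 0.139 m
βl = 2π·l/λ = 2π × 0.142 = 51°
tan(βl) = tan(51°) = 1.23
Z_in = Z_0·(Z_L + jZ_0·tanβl)/(Z_0 + jZ_L·tanβl)
     = 50·(81.9 + j106)/(-4.83 + j101)

Z_in ≈ 50.4 − j42.9 Ω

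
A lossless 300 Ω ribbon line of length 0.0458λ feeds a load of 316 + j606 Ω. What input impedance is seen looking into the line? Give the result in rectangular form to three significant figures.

Z_in ≈ 1330 + j699 Ω

βl = 2π × 0.0458 = 16.5°
tan(βl) = tan(16.5°) = 0.296
Z_in = Z_0·(Z_L + jZ_0·tanβl)/(Z_0 + jZ_L·tanβl)
     = 300·(316 + j695)/(121 + j93.5)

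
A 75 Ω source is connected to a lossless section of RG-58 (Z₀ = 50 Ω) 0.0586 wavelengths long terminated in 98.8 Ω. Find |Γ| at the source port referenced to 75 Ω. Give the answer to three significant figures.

|Γ| ≈ 0.236

βl = 2π × 0.0586 = 21.1°
tan(βl) = 0.386
Z_in = Z_0·(Z_L + jZ_0·tanβl)/(Z_0 + jZ_L·tanβl) = 71.8 − j35.4 Ω
Γ_s = (Z_in − Z_s)/(Z_in + Z_s) = (-3.21 − j35.4)/(147 − j35.4), |Γ_s| = 0.236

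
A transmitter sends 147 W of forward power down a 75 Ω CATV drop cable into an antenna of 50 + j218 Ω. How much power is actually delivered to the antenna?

P_delivered ≈ 34.9 W

|Γ| = |(-25 + j218)/(125 + j218)| = 0.873
|Γ|² = 0.762
P_refl = |Γ|²·P_inc = 112 W, P_del = (1 − |Γ|²)·P_inc = 34.9 W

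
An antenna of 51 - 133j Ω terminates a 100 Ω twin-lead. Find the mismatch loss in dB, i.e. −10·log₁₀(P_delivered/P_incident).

mismatch loss ≈ 2.98 dB

Γ = (-49 − j133)/(151 − j133), |Γ| = 0.704
|Γ|² = 0.496, so P_del/P_inc = 1 − |Γ|² = 0.504
ML = −10·log₁₀(1 − |Γ|²)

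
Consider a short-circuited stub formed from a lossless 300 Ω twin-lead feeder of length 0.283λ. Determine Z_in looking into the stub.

βl = 2π × 0.283 = 102°
tan(βl) = -4.75
For a short-circuited stub, Z_in = jZ_0·tan(βl)

Z_in ≈ −j1430 Ω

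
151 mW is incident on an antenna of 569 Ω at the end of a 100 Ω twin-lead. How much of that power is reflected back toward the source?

P_reflected ≈ 74.2 mW

Γ = (569 − 100)/(569 + 100) = 0.701
|Γ|² = 0.491
P_refl = |Γ|²·P_inc = 74.2 mW, P_del = (1 − |Γ|²)·P_inc = 76.8 mW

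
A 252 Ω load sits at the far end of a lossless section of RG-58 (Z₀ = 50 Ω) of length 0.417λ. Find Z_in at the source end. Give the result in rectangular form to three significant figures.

Z_in ≈ 35.7 + j74.7 Ω

βl = 2π × 0.417 = 150°
tan(βl) = tan(150°) = -0.575
Z_in = Z_0·(Z_L + jZ_0·tanβl)/(Z_0 + jZ_L·tanβl)
     = 50·(252 − j28.7)/(50 − j145)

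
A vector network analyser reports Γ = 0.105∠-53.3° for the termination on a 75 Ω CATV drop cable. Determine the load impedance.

Z_L ≈ 83.8 − j14.3 Ω

Z_L = Z_0·(1 + Γ)/(1 − Γ) = 75·(1.06 − j0.0842)/(0.937 + j0.0842)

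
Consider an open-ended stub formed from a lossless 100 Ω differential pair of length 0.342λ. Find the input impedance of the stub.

βl = 2π × 0.342 = 123°
tan(βl) = -1.53
For an open-ended stub, Z_in = −jZ_0·cot(βl) = −jZ_0/tan(βl)

Z_in ≈ +j65.2 Ω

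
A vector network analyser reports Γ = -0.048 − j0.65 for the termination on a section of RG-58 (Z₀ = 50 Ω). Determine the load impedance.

Z_L ≈ 18.9 − j42.7 Ω

Z_L = Z_0·(1 + Γ)/(1 − Γ) = 50·(0.952 − j0.65)/(1.05 + j0.65)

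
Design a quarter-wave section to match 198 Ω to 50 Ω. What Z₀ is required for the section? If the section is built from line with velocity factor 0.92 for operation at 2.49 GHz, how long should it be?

Z_qwt = √(Z_0·R_L) = √(50 × 198) = √9900
λ = 0.92·c/f = 0.111 m, so l = λ/4 = 0.0277 m

Z_qwt ≈ 99.5 Ω; length ≈ 2.77 cm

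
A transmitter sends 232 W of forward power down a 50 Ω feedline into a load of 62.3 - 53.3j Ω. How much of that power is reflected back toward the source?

|Γ| = |(12.3 − j53.3)/(112.3 − j53.3)| = 0.44
|Γ|² = 0.194
P_refl = |Γ|²·P_inc = 44.9 W, P_del = (1 − |Γ|²)·P_inc = 187 W

P_reflected ≈ 44.9 W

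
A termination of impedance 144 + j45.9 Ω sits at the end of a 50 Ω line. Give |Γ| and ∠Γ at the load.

Γ = (Z_L − Z_0)/(Z_L + Z_0) = (94 + j45.9)/(194 + j45.9)
|Γ| = 105/199 = 0.525

Γ ≈ 0.525 ∠ 12.7°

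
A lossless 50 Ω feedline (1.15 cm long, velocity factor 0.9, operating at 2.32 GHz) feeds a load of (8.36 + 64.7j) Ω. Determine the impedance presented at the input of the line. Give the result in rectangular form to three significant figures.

λ = v/f = 0.9·c / 2.32 GHz = 0.116 m
βl = 2π·l/λ = 2π × 0.0988 = 35.6°
tan(βl) = tan(35.6°) = 0.715
Z_in = Z_0·(Z_L + jZ_0·tanβl)/(Z_0 + jZ_L·tanβl)
     = 50·(8.36 + j100)/(3.72 + j5.98)

Z_in ≈ 637 + j327 Ω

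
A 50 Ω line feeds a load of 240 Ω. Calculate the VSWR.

Γ = (240 − 50)/(240 + 50) = 0.655
VSWR = (1 + 0.655)/(1 − 0.655)

VSWR ≈ 4.8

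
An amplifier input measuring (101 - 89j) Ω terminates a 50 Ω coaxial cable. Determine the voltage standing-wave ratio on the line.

Γ = (Z_L − Z_0)/(Z_L + Z_0) = (51 − j89)/(151 − j89)
|Γ| = 103/175 = 0.585
VSWR = (1 + |Γ|)/(1 − |Γ|) = 1.59/0.415

VSWR ≈ 3.82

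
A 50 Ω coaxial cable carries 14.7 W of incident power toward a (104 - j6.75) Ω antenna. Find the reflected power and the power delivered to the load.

|Γ| = |(54 − j6.75)/(154 − j6.75)| = 0.353
|Γ|² = 0.125
P_refl = |Γ|²·P_inc = 1.83 W, P_del = (1 − |Γ|²)·P_inc = 12.9 W

P_reflected ≈ 1.83 W; P_delivered ≈ 12.9 W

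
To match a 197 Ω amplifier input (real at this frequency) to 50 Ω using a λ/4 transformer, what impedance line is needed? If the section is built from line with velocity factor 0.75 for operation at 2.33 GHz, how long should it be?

Z_qwt ≈ 99.2 Ω; length ≈ 2.41 cm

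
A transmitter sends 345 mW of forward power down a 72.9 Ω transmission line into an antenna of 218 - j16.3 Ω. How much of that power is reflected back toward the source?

|Γ| = |(145.1 − j16.3)/(290.9 − j16.3)| = 0.501
|Γ|² = 0.251
P_refl = |Γ|²·P_inc = 86.6 mW, P_del = (1 − |Γ|²)·P_inc = 258 mW

P_reflected ≈ 86.6 mW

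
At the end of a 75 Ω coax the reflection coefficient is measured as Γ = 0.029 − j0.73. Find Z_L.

Z_L ≈ 23.7 − j74.2 Ω

Z_L = Z_0·(1 + Γ)/(1 − Γ) = 75·(1.03 − j0.73)/(0.971 + j0.73)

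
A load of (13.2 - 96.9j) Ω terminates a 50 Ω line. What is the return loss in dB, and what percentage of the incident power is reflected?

RL ≈ 0.954 dB; 80.3% of incident power reflected

Γ = (-36.8 − j96.9)/(63.2 − j96.9), |Γ| = 0.896
RL = −20·log₁₀(0.896) = 0.954 dB
P_refl/P_inc = |Γ|² = 0.803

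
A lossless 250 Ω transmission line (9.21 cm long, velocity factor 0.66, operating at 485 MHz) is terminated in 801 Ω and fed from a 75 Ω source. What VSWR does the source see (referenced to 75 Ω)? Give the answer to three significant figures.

VSWR ≈ 1.57

λ = v/f = 0.66·c / 485 MHz = 0.408 m
βl = 2π·l/λ = 2π × 0.226 = 81.2°
tan(βl) = 6.47
Z_in = Z_0·(Z_L + jZ_0·tanβl)/(Z_0 + jZ_L·tanβl) = 79.7 − j34.8 Ω
Γ_s = (Z_in − Z_s)/(Z_in + Z_s) = (4.71 − j34.8)/(155 − j34.8), |Γ_s| = 0.221
VSWR = (1 + |Γ_s|)/(1 − |Γ_s|)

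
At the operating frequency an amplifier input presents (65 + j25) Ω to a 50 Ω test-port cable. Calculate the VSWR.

Γ = (Z_L − Z_0)/(Z_L + Z_0) = (15 + j25)/(115 + j25)
|Γ| = 29.2/118 = 0.248
VSWR = (1 + |Γ|)/(1 − |Γ|) = 1.25/0.752

VSWR ≈ 1.66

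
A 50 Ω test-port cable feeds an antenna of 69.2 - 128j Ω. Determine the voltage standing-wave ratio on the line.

VSWR ≈ 6.69

Γ = (Z_L − Z_0)/(Z_L + Z_0) = (19.2 − j128)/(119.2 − j128)
|Γ| = 129/175 = 0.74
VSWR = (1 + |Γ|)/(1 − |Γ|) = 1.74/0.26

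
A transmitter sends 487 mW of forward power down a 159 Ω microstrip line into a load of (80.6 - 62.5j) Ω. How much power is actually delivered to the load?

|Γ| = |(-78.4 − j62.5)/(239.6 − j62.5)| = 0.405
|Γ|² = 0.164
P_refl = |Γ|²·P_inc = 79.8 mW, P_del = (1 − |Γ|²)·P_inc = 407 mW

P_delivered ≈ 407 mW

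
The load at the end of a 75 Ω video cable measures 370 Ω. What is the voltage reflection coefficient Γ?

Γ = 0.663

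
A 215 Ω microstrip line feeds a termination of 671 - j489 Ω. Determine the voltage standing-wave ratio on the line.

Γ = (Z_L − Z_0)/(Z_L + Z_0) = (456 − j489)/(886 − j489)
|Γ| = 669/1010 = 0.661
VSWR = (1 + |Γ|)/(1 − |Γ|) = 1.66/0.339

VSWR ≈ 4.89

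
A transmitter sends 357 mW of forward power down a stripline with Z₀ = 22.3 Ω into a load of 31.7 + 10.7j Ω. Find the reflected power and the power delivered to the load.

|Γ| = |(9.4 + j10.7)/(54 + j10.7)| = 0.259
|Γ|² = 0.0669
P_refl = |Γ|²·P_inc = 23.9 mW, P_del = (1 − |Γ|²)·P_inc = 333 mW

P_reflected ≈ 23.9 mW; P_delivered ≈ 333 mW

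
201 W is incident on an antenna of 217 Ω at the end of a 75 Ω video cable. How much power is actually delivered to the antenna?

Γ = (217 − 75)/(217 + 75) = 0.486
|Γ|² = 0.236
P_refl = |Γ|²·P_inc = 47.5 W, P_del = (1 − |Γ|²)·P_inc = 153 W

P_delivered ≈ 153 W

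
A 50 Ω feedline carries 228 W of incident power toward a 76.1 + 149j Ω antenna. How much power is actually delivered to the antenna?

P_delivered ≈ 91.1 W

|Γ| = |(26.1 + j149)/(126.1 + j149)| = 0.775
|Γ|² = 0.601
P_refl = |Γ|²·P_inc = 137 W, P_del = (1 − |Γ|²)·P_inc = 91.1 W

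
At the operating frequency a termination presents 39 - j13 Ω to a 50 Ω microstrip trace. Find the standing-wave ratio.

VSWR ≈ 1.47

Γ = (Z_L − Z_0)/(Z_L + Z_0) = (-11 − j13)/(89 − j13)
|Γ| = 17/89.9 = 0.189
VSWR = (1 + |Γ|)/(1 − |Γ|) = 1.19/0.811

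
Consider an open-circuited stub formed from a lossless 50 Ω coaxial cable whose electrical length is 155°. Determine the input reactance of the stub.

tan(βl) = -0.466
For an open-circuited stub, Z_in = −jZ_0·cot(βl) = −jZ_0/tan(βl)

X_in ≈ 107 Ω (inductive)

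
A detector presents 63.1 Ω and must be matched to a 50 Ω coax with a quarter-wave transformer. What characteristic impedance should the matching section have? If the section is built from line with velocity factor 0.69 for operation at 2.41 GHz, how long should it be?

Z_qwt ≈ 56.2 Ω; length ≈ 2.15 cm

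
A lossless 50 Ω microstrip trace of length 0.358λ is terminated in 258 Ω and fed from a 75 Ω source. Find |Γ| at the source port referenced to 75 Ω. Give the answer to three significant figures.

|Γ| ≈ 0.717

βl = 2π × 0.358 = 129°
tan(βl) = -1.24
Z_in = Z_0·(Z_L + jZ_0·tanβl)/(Z_0 + jZ_L·tanβl) = 15.6 + j37.9 Ω
Γ_s = (Z_in − Z_s)/(Z_in + Z_s) = (-59.4 + j37.9)/(90.6 + j37.9), |Γ_s| = 0.717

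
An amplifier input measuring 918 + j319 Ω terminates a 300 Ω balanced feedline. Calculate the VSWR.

VSWR ≈ 3.47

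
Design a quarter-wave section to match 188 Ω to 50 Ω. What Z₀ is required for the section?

Z_qwt = √(Z_0·R_L) = √(50 × 188) = √9400

Z_qwt ≈ 97 Ω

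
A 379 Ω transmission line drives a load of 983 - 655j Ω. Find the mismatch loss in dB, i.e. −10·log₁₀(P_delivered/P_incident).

mismatch loss ≈ 1.85 dB

Γ = (604 − j655)/(1362 − j655), |Γ| = 0.59
|Γ|² = 0.348, so P_del/P_inc = 1 − |Γ|² = 0.652
ML = −10·log₁₀(1 − |Γ|²)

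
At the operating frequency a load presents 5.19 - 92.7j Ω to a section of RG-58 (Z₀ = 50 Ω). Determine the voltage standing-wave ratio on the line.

Γ = (Z_L − Z_0)/(Z_L + Z_0) = (-44.81 − j92.7)/(55.19 − j92.7)
|Γ| = 103/108 = 0.954
VSWR = (1 + |Γ|)/(1 − |Γ|) = 1.95/0.0456

VSWR ≈ 42.8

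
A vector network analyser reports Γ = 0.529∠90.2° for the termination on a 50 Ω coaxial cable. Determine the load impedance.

Z_L ≈ 28.1 + j41.2 Ω

Z_L = Z_0·(1 + Γ)/(1 − Γ) = 50·(0.998 + j0.529)/(1 − j0.529)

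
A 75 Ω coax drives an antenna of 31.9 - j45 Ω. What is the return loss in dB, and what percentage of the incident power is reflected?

Γ = (-43.1 − j45)/(106.9 − j45), |Γ| = 0.537
RL = −20·log₁₀(0.537) = 5.4 dB
P_refl/P_inc = |Γ|² = 0.289

RL ≈ 5.4 dB; 28.9% of incident power reflected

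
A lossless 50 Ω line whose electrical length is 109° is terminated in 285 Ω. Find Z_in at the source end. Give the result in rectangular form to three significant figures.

tan(βl) = tan(109°) = -2.9
Z_in = Z_0·(Z_L + jZ_0·tanβl)/(Z_0 + jZ_L·tanβl)
     = 50·(285 − j145)/(50 − j828)

Z_in ≈ 9.78 + j16.6 Ω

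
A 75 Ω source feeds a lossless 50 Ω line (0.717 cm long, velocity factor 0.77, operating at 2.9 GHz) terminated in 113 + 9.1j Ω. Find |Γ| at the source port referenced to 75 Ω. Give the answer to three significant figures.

λ = v/f = 0.77·c / 2.9 GHz = 0.0797 m
βl = 2π·l/λ = 2π × 0.09 = 32.4°
tan(βl) = 0.635
Z_in = Z_0·(Z_L + jZ_0·tanβl)/(Z_0 + jZ_L·tanβl) = 55.8 − j44.4 Ω
Γ_s = (Z_in − Z_s)/(Z_in + Z_s) = (-19.2 − j44.4)/(131 − j44.4), |Γ_s| = 0.35

|Γ| ≈ 0.35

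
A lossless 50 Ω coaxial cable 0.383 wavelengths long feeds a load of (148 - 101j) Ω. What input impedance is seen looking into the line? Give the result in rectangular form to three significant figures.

Z_in ≈ 34.3 + j65.9 Ω

βl = 2π × 0.383 = 138°
tan(βl) = tan(138°) = -0.904
Z_in = Z_0·(Z_L + jZ_0·tanβl)/(Z_0 + jZ_L·tanβl)
     = 50·(148 − j146)/(-41.3 − j134)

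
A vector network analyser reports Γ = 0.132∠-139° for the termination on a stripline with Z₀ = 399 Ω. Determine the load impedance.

Z_L ≈ 322 − j56.8 Ω

Z_L = Z_0·(1 + Γ)/(1 − Γ) = 399·(0.9 − j0.0866)/(1.1 + j0.0866)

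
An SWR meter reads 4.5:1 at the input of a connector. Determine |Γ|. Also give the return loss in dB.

|Γ| = (S − 1)/(S + 1) = (4.5 − 1)/(4.5 + 1) = 3.5/5.5
RL = −20·log₁₀|Γ| = −20·log₁₀(0.636)

|Γ| ≈ 0.636; return loss ≈ 3.93 dB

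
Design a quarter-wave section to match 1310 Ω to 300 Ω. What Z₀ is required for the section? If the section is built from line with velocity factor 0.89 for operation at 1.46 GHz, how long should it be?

Z_qwt = √(Z_0·R_L) = √(300 × 1310) = √393000
λ = 0.89·c/f = 0.183 m, so l = λ/4 = 0.0457 m

Z_qwt ≈ 627 Ω; length ≈ 4.57 cm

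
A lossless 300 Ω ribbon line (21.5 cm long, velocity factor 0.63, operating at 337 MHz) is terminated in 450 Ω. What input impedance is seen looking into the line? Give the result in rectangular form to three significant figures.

λ = v/f = 0.63·c / 337 MHz = 0.561 m
βl = 2π·l/λ = 2π × 0.383 = 138°
tan(βl) = tan(138°) = -0.9
Z_in = Z_0·(Z_L + jZ_0·tanβl)/(Z_0 + jZ_L·tanβl)
     = 300·(450 − j270)/(300 − j405)

Z_in ≈ 289 + j120 Ω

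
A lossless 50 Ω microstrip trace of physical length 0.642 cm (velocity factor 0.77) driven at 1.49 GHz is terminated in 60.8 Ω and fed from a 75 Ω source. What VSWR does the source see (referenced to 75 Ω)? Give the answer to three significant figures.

λ = v/f = 0.77·c / 1.49 GHz = 0.155 m
βl = 2π·l/λ = 2π × 0.0414 = 14.9°
tan(βl) = 0.266
Z_in = Z_0·(Z_L + jZ_0·tanβl)/(Z_0 + jZ_L·tanβl) = 58.9 − j5.77 Ω
Γ_s = (Z_in − Z_s)/(Z_in + Z_s) = (-16.1 − j5.77)/(134 − j5.77), |Γ_s| = 0.127
VSWR = (1 + |Γ_s|)/(1 − |Γ_s|)

VSWR ≈ 1.29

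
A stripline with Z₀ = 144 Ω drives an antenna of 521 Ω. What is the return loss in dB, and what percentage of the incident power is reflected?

Γ = (521 − 144)/(521 + 144) = 0.567
RL = −20·log₁₀(0.567) = 4.93 dB
P_refl/P_inc = |Γ|² = 0.321

RL ≈ 4.93 dB; 32.1% of incident power reflected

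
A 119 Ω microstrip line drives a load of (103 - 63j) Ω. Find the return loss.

RL ≈ 11 dB

Γ = (-16 − j63)/(222 − j63), |Γ| = 0.282
RL = −20·log₁₀|Γ| = −20·log₁₀(0.282)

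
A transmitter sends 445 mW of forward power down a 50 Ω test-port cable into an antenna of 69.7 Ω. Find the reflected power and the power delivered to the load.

Γ = (69.7 − 50)/(69.7 + 50) = 0.165
|Γ|² = 0.0271
P_refl = |Γ|²·P_inc = 12.1 mW, P_del = (1 − |Γ|²)·P_inc = 433 mW

P_reflected ≈ 12.1 mW; P_delivered ≈ 433 mW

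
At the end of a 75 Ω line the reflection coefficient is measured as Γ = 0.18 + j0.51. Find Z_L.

Z_L = Z_0·(1 + Γ)/(1 − Γ) = 75·(1.18 + j0.51)/(0.82 − j0.51)

Z_L ≈ 56.9 + j82 Ω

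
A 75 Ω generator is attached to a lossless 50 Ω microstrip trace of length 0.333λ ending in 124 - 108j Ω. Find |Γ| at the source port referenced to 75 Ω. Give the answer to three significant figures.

|Γ| ≈ 0.676

βl = 2π × 0.333 = 120°
tan(βl) = -1.74
Z_in = Z_0·(Z_L + jZ_0·tanβl)/(Z_0 + jZ_L·tanβl) = 19 + j40.9 Ω
Γ_s = (Z_in − Z_s)/(Z_in + Z_s) = (-56 + j40.9)/(94 + j40.9), |Γ_s| = 0.676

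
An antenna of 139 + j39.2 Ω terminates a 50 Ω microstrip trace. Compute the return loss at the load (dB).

Γ = (89 + j39.2)/(189 + j39.2), |Γ| = 0.504
RL = −20·log₁₀|Γ| = −20·log₁₀(0.504)

RL ≈ 5.95 dB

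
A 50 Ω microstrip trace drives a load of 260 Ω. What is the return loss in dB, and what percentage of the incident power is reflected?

Γ = (260 − 50)/(260 + 50) = 0.677
RL = −20·log₁₀(0.677) = 3.38 dB
P_refl/P_inc = |Γ|² = 0.459

RL ≈ 3.38 dB; 45.9% of incident power reflected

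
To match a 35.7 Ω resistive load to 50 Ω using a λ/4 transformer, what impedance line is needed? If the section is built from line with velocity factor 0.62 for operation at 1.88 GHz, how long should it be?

Z_qwt ≈ 42.2 Ω; length ≈ 2.47 cm

Z_qwt = √(Z_0·R_L) = √(50 × 35.7) = √1785
λ = 0.62·c/f = 0.0989 m, so l = λ/4 = 0.0247 m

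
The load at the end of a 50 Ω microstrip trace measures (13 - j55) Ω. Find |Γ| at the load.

|Γ| ≈ 0.793

Γ = (Z_L − Z_0)/(Z_L + Z_0) = (-37 − j55)/(63 − j55)
|Γ| = 66.3/83.6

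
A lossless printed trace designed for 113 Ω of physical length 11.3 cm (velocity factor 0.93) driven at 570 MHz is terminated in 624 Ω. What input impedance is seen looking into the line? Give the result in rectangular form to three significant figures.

λ = v/f = 0.93·c / 570 MHz = 0.489 m
βl = 2π·l/λ = 2π × 0.231 = 83.1°
tan(βl) = tan(83.1°) = 8.28
Z_in = Z_0·(Z_L + jZ_0·tanβl)/(Z_0 + jZ_L·tanβl)
     = 113·(624 + j935)/(113 + j5160)

Z_in ≈ 20.8 − j13.2 Ω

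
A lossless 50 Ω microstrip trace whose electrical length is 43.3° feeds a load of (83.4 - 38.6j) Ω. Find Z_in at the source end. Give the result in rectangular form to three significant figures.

tan(βl) = tan(43.3°) = 0.942
Z_in = Z_0·(Z_L + jZ_0·tanβl)/(Z_0 + jZ_L·tanβl)
     = 50·(83.4 + j8.52)/(86.4 + j78.6)

Z_in ≈ 28.9 − j21.3 Ω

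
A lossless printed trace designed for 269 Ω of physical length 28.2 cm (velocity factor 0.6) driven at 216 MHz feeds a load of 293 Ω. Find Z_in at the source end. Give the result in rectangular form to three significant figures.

Z_in ≈ 258 + j19.8 Ω

λ = v/f = 0.6·c / 216 MHz = 0.833 m
βl = 2π·l/λ = 2π × 0.338 = 122°
tan(βl) = tan(122°) = -1.61
Z_in = Z_0·(Z_L + jZ_0·tanβl)/(Z_0 + jZ_L·tanβl)
     = 269·(293 − j433)/(269 − j472)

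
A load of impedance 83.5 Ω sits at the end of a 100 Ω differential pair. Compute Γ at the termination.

Γ = -0.0899

Γ = (Z_L − Z_0)/(Z_L + Z_0) = (83.5 − 100)/(83.5 + 100) = -16.5/183.5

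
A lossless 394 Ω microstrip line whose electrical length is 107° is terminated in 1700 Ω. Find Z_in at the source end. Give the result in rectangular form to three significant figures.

tan(βl) = tan(107°) = -3.27
Z_in = Z_0·(Z_L + jZ_0·tanβl)/(Z_0 + jZ_L·tanβl)
     = 394·(1700 − j1290)/(394 − j5560)

Z_in ≈ 99.4 + j113 Ω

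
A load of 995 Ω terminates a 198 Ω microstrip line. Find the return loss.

RL ≈ 3.5 dB

Γ = (995 − 198)/(995 + 198) = 0.668
RL = −20·log₁₀|Γ| = −20·log₁₀(0.668)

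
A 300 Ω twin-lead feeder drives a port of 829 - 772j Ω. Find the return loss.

RL ≈ 3.3 dB

Γ = (529 − j772)/(1129 − j772), |Γ| = 0.684
RL = −20·log₁₀|Γ| = −20·log₁₀(0.684)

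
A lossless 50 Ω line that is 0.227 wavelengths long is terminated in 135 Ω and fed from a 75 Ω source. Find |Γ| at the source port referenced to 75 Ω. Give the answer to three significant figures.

|Γ| ≈ 0.601

βl = 2π × 0.227 = 81.7°
tan(βl) = 6.87
Z_in = Z_0·(Z_L + jZ_0·tanβl)/(Z_0 + jZ_L·tanβl) = 18.9 − j6.26 Ω
Γ_s = (Z_in − Z_s)/(Z_in + Z_s) = (-56.1 − j6.26)/(93.9 − j6.26), |Γ_s| = 0.601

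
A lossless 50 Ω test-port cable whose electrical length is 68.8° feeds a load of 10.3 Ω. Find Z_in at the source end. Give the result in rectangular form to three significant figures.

Z_in ≈ 61.4 + j96.3 Ω

tan(βl) = tan(68.8°) = 2.58
Z_in = Z_0·(Z_L + jZ_0·tanβl)/(Z_0 + jZ_L·tanβl)
     = 50·(10.3 + j129)/(50 + j26.6)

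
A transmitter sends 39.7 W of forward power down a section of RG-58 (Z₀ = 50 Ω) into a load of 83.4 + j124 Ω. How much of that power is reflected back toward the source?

|Γ| = |(33.4 + j124)/(133.4 + j124)| = 0.705
|Γ|² = 0.497
P_refl = |Γ|²·P_inc = 19.7 W, P_del = (1 − |Γ|²)·P_inc = 20 W

P_reflected ≈ 19.7 W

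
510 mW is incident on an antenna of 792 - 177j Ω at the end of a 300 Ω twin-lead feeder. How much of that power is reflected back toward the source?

P_reflected ≈ 114 mW

|Γ| = |(492 − j177)/(1092 − j177)| = 0.473
|Γ|² = 0.223
P_refl = |Γ|²·P_inc = 114 mW, P_del = (1 − |Γ|²)·P_inc = 396 mW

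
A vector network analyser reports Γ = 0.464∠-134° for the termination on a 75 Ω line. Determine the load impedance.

Z_L = Z_0·(1 + Γ)/(1 − Γ) = 75·(0.678 − j0.334)/(1.32 + j0.334)

Z_L ≈ 31.6 − j26.9 Ω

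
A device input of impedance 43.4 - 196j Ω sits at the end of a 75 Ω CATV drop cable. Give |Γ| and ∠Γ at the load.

Γ ≈ 0.867 ∠ -40.3°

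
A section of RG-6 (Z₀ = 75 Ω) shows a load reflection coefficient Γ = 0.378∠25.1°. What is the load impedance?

Z_L = Z_0·(1 + Γ)/(1 − Γ) = 75·(1.34 + j0.16)/(0.658 − j0.16)

Z_L ≈ 140 + j52.5 Ω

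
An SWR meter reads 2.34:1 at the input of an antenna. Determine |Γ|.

|Γ| = (S − 1)/(S + 1) = (2.34 − 1)/(2.34 + 1) = 1.34/3.34

|Γ| ≈ 0.401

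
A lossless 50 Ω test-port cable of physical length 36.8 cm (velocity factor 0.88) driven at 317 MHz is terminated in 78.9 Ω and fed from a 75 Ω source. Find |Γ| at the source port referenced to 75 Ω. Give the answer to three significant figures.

|Γ| ≈ 0.158

λ = v/f = 0.88·c / 317 MHz = 0.833 m
βl = 2π·l/λ = 2π × 0.442 = 159°
tan(βl) = -0.382
Z_in = Z_0·(Z_L + jZ_0·tanβl)/(Z_0 + jZ_L·tanβl) = 66.3 + j20.9 Ω
Γ_s = (Z_in − Z_s)/(Z_in + Z_s) = (-8.7 + j20.9)/(141 + j20.9), |Γ_s| = 0.158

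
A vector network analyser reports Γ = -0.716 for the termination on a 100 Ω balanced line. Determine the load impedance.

Z_L = Z_0·(1 + Γ)/(1 − Γ) = 100·(0.284)/(1.72)

Z_L ≈ 16.6 Ω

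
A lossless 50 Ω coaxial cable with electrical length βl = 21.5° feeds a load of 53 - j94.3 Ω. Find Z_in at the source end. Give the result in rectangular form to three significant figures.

tan(βl) = tan(21.5°) = 0.394
Z_in = Z_0·(Z_L + jZ_0·tanβl)/(Z_0 + jZ_L·tanβl)
     = 50·(53 − j74.6)/(87.1 + j20.9)

Z_in ≈ 19.1 − j47.4 Ω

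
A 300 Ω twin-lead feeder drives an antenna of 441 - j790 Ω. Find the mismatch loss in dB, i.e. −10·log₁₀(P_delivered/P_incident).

mismatch loss ≈ 3.46 dB

Γ = (141 − j790)/(741 − j790), |Γ| = 0.741
|Γ|² = 0.549, so P_del/P_inc = 1 − |Γ|² = 0.451
ML = −10·log₁₀(1 − |Γ|²)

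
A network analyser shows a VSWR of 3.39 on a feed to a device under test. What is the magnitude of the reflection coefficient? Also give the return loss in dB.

|Γ| ≈ 0.544; return loss ≈ 5.28 dB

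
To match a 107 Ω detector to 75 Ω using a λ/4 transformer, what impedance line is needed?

Z_qwt = √(Z_0·R_L) = √(75 × 107) = √8025

Z_qwt ≈ 89.6 Ω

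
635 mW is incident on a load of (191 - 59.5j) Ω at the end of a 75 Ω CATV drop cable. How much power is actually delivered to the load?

P_delivered ≈ 490 mW

|Γ| = |(116 − j59.5)/(266 − j59.5)| = 0.478
|Γ|² = 0.229
P_refl = |Γ|²·P_inc = 145 mW, P_del = (1 − |Γ|²)·P_inc = 490 mW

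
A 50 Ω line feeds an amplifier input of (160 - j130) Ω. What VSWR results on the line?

VSWR ≈ 5.44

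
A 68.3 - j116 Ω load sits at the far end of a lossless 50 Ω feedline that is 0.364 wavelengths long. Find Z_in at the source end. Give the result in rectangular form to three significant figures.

βl = 2π × 0.364 = 131°
tan(βl) = tan(131°) = -1.15
Z_in = Z_0·(Z_L + jZ_0·tanβl)/(Z_0 + jZ_L·tanβl)
     = 50·(68.3 − j173)/(-83.3 − j78.5)

Z_in ≈ 30.3 + j75.6 Ω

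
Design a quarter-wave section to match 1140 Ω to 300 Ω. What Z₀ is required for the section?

Z_qwt = √(Z_0·R_L) = √(300 × 1140) = √342000

Z_qwt ≈ 585 Ω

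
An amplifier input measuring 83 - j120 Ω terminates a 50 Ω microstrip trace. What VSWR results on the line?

VSWR ≈ 5.55

Γ = (Z_L − Z_0)/(Z_L + Z_0) = (33 − j120)/(133 − j120)
|Γ| = 124/179 = 0.695
VSWR = (1 + |Γ|)/(1 − |Γ|) = 1.69/0.305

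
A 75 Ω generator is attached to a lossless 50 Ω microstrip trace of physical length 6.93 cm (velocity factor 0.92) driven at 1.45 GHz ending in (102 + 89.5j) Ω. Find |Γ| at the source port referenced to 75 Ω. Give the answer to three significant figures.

λ = v/f = 0.92·c / 1.45 GHz = 0.19 m
βl = 2π·l/λ = 2π × 0.364 = 131°
tan(βl) = -1.15
Z_in = Z_0·(Z_L + jZ_0·tanβl)/(Z_0 + jZ_L·tanβl) = 16 + j22.7 Ω
Γ_s = (Z_in − Z_s)/(Z_in + Z_s) = (-59 + j22.7)/(91 + j22.7), |Γ_s| = 0.675

|Γ| ≈ 0.675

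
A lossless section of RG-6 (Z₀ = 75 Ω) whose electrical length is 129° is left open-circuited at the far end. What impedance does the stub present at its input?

Z_in ≈ +j60.7 Ω

tan(βl) = -1.23
For an open-circuited stub, Z_in = −jZ_0·cot(βl) = −jZ_0/tan(βl)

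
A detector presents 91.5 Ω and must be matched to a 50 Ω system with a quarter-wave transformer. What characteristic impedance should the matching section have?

Z_qwt = √(Z_0·R_L) = √(50 × 91.5) = √4575

Z_qwt ≈ 67.6 Ω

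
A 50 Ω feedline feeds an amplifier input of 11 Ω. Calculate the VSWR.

Γ = (11 − 50)/(11 + 50) = -0.639
VSWR = (1 + 0.639)/(1 − 0.639)

VSWR ≈ 4.55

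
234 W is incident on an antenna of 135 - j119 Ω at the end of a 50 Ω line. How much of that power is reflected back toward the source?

P_reflected ≈ 103 W

|Γ| = |(85 − j119)/(185 − j119)| = 0.665
|Γ|² = 0.442
P_refl = |Γ|²·P_inc = 103 W, P_del = (1 − |Γ|²)·P_inc = 131 W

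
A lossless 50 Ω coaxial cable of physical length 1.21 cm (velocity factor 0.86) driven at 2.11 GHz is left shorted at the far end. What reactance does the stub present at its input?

λ = v/f = 0.86·c / 2.11 GHz = 0.122 m
βl = 2π·l/λ = 2π × 0.099 = 35.6°
tan(βl) = 0.717
For a shorted stub, Z_in = jZ_0·tan(βl)

X_in ≈ 35.8 Ω (inductive)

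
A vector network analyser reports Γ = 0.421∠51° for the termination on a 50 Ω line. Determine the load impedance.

Z_L = Z_0·(1 + Γ)/(1 − Γ) = 50·(1.26 + j0.327)/(0.735 − j0.327)

Z_L ≈ 63.5 + j50.5 Ω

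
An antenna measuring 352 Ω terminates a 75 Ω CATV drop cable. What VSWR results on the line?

VSWR ≈ 4.69

For a purely resistive load, VSWR = R_L/Z_0 or Z_0/R_L (whichever > 1) = 352/75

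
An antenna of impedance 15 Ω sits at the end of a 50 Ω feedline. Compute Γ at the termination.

Γ = (Z_L − Z_0)/(Z_L + Z_0) = (15 − 50)/(15 + 50) = -35/65

Γ = -0.538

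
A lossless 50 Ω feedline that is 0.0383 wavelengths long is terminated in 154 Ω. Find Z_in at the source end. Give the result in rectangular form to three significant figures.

βl = 2π × 0.0383 = 13.8°
tan(βl) = tan(13.8°) = 0.245
Z_in = Z_0·(Z_L + jZ_0·tanβl)/(Z_0 + jZ_L·tanβl)
     = 50·(154 + j12.3)/(50 + j37.8)

Z_in ≈ 104 − j66.3 Ω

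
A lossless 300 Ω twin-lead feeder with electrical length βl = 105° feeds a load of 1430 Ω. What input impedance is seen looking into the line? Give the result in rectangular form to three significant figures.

Z_in ≈ 67.2 + j76.6 Ω

tan(βl) = tan(105°) = -3.73
Z_in = Z_0·(Z_L + jZ_0·tanβl)/(Z_0 + jZ_L·tanβl)
     = 300·(1430 − j1120)/(300 − j5340)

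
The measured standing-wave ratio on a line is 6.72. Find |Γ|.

|Γ| = (S − 1)/(S + 1) = (6.72 − 1)/(6.72 + 1) = 5.72/7.72

|Γ| ≈ 0.741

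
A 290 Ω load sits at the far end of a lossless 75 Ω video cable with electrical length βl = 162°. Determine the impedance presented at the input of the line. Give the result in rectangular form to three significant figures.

tan(βl) = tan(162°) = -0.325
Z_in = Z_0·(Z_L + jZ_0·tanβl)/(Z_0 + jZ_L·tanβl)
     = 75·(290 − j24.4)/(75 − j94.2)

Z_in ≈ 124 + j132 Ω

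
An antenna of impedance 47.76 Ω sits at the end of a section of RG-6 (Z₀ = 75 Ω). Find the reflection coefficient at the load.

Γ = (Z_L − Z_0)/(Z_L + Z_0) = (47.76 − 75)/(47.76 + 75) = -27.24/122.8

Γ = -0.222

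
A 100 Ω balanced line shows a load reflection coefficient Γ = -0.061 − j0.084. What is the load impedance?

Z_L = Z_0·(1 + Γ)/(1 − Γ) = 100·(0.939 − j0.084)/(1.06 + j0.084)

Z_L ≈ 87.3 − j14.8 Ω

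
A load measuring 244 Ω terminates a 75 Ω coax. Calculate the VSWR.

For a purely resistive load, VSWR = R_L/Z_0 or Z_0/R_L (whichever > 1) = 244/75

VSWR ≈ 3.25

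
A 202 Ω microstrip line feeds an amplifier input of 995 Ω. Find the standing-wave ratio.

For a purely resistive load, VSWR = R_L/Z_0 or Z_0/R_L (whichever > 1) = 995/202

VSWR ≈ 4.93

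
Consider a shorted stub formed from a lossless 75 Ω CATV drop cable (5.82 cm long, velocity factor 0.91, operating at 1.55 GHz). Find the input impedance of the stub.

λ = v/f = 0.91·c / 1.55 GHz = 0.176 m
βl = 2π·l/λ = 2π × 0.33 = 119°
tan(βl) = -1.81
For a shorted stub, Z_in = jZ_0·tan(βl)

Z_in ≈ −j136 Ω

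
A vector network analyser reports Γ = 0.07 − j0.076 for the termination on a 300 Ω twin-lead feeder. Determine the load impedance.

Z_L = Z_0·(1 + Γ)/(1 − Γ) = 300·(1.07 − j0.076)/(0.93 + j0.076)

Z_L ≈ 341 − j52.4 Ω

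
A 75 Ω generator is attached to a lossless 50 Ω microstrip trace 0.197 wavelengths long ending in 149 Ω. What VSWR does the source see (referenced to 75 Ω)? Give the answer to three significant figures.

VSWR ≈ 4.22

βl = 2π × 0.197 = 70.9°
tan(βl) = 2.89
Z_in = Z_0·(Z_L + jZ_0·tanβl)/(Z_0 + jZ_L·tanβl) = 18.5 − j15.1 Ω
Γ_s = (Z_in − Z_s)/(Z_in + Z_s) = (-56.5 − j15.1)/(93.5 − j15.1), |Γ_s| = 0.617
VSWR = (1 + |Γ_s|)/(1 − |Γ_s|)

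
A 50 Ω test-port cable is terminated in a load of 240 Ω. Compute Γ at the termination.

Γ = 0.655

Γ = (Z_L − Z_0)/(Z_L + Z_0) = (240 − 50)/(240 + 50) = 190/290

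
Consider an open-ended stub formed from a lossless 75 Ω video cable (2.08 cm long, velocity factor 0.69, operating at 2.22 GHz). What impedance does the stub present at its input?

λ = v/f = 0.69·c / 2.22 GHz = 0.0932 m
βl = 2π·l/λ = 2π × 0.223 = 80.3°
tan(βl) = 5.85
For an open-ended stub, Z_in = −jZ_0·cot(βl) = −jZ_0/tan(βl)

Z_in ≈ −j12.8 Ω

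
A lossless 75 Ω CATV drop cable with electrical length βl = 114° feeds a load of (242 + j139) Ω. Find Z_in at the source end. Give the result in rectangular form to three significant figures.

Z_in ≈ 18.5 + j20.2 Ω

tan(βl) = tan(114°) = -2.25
Z_in = Z_0·(Z_L + jZ_0·tanβl)/(Z_0 + jZ_L·tanβl)
     = 75·(242 − j29.5)/(387 − j544)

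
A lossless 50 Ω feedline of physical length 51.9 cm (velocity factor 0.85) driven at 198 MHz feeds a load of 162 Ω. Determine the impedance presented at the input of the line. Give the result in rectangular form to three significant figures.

λ = v/f = 0.85·c / 198 MHz = 1.29 m
βl = 2π·l/λ = 2π × 0.403 = 145°
tan(βl) = tan(145°) = -0.698
Z_in = Z_0·(Z_L + jZ_0·tanβl)/(Z_0 + jZ_L·tanβl)
     = 50·(162 − j34.9)/(50 − j113)

Z_in ≈ 39.4 + j54.2 Ω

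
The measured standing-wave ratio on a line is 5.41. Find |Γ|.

|Γ| = (S − 1)/(S + 1) = (5.41 − 1)/(5.41 + 1) = 4.41/6.41

|Γ| ≈ 0.688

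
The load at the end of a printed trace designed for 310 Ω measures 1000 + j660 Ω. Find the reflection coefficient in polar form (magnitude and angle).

Γ ≈ 0.651 ∠ 17°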